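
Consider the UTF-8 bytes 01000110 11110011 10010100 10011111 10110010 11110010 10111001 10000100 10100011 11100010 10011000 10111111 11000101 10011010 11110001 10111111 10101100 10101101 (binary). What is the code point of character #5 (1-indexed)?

U+015A

Offset 0: leading byte 0x46 = 01000110 → 1-byte char #1 = 46.
Offset 1: leading byte 0xF3 = 11110011 → 4-byte char #2 = F3 94 9F B2.
Offset 5: leading byte 0xF2 = 11110010 → 4-byte char #3 = F2 B9 84 A3.
Offset 9: leading byte 0xE2 = 11100010 → 3-byte char #4 = E2 98 BF.
Offset 12: leading byte 0xC5 = 11000101 → 2-byte char #5 = C5 9A.
Leading byte 0xC5 = 11000101 matches 110xxxxx → 2-byte sequence.
Byte 1: 0xC5 = 11000101, payload 00101 (5 bits).
Byte 2: 0x9A = 10011010 (10xxxxxx ✓), payload 011010.
Concatenate: 00101011010 = 0x15A (11 bits → U+015A).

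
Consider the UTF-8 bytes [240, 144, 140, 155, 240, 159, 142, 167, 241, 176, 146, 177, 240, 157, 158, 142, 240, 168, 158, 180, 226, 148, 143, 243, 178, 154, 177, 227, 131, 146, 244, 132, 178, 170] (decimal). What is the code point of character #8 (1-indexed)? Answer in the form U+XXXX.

Offset 0: leading byte 0xF0 = 11110000 → 4-byte char #1 = F0 90 8C 9B.
Offset 4: leading byte 0xF0 = 11110000 → 4-byte char #2 = F0 9F 8E A7.
Offset 8: leading byte 0xF1 = 11110001 → 4-byte char #3 = F1 B0 92 B1.
Offset 12: leading byte 0xF0 = 11110000 → 4-byte char #4 = F0 9D 9E 8E.
Offset 16: leading byte 0xF0 = 11110000 → 4-byte char #5 = F0 A8 9E B4.
Offset 20: leading byte 0xE2 = 11100010 → 3-byte char #6 = E2 94 8F.
Offset 23: leading byte 0xF3 = 11110011 → 4-byte char #7 = F3 B2 9A B1.
Offset 27: leading byte 0xE3 = 11100011 → 3-byte char #8 = E3 83 92.
Leading byte 0xE3 = 11100011 matches 1110xxxx → 3-byte sequence.
Byte 1: 0xE3 = 11100011, payload 0011 (4 bits).
Byte 2: 0x83 = 10000011 (10xxxxxx ✓), payload 000011.
Byte 3: 0x92 = 10010010 (10xxxxxx ✓), payload 010010.
Concatenate: 0011000011010010 = 0x30D2 (16 bits → U+30D2).

U+30D2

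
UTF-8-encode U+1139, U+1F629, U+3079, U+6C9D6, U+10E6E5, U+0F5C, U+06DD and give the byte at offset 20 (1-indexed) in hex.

0xBD

1-indexed offset 20 is 0-indexed offset 19.
U+1139 → 3-byte form E1 84 B9 at offsets 0–2.
U+1F629 → 4-byte form F0 9F 98 A9 at offsets 3–6.
U+3079 → 3-byte form E3 81 B9 at offsets 7–9.
U+6C9D6 → 4-byte form F1 AC A7 96 at offsets 10–13.
U+10E6E5 → 4-byte form F4 8E 9B A5 at offsets 14–17.
U+0F5C → 3-byte form E0 BD 9C at offsets 18–20.
Offset 19 falls in char 6's range; it's byte 2 of E0 BD 9C = 0xBD.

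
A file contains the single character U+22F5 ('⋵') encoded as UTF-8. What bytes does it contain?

U+22F5 = 0x22F5 = 8949 decimal. In range U+0800–U+FFFF → 3-byte form: 1110xxxx 10xxxxxx 10xxxxxx.
Binary (16 bits): 0010001011110101.
Split 4+6+6: 0010 | 001011 | 110101.
Byte 1: 11100010 = 0xE2.
Byte 2: 10001011 = 0x8B.
Byte 3: 10110101 = 0xB5.

E2 8B B5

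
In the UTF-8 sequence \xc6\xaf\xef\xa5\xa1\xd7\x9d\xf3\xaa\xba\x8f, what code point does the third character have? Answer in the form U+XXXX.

Offset 0: leading byte 0xC6 = 11000110 → 2-byte char #1 = C6 AF.
Offset 2: leading byte 0xEF = 11101111 → 3-byte char #2 = EF A5 A1.
Offset 5: leading byte 0xD7 = 11010111 → 2-byte char #3 = D7 9D.
Leading byte 0xD7 = 11010111 matches 110xxxxx → 2-byte sequence.
Byte 1: 0xD7 = 11010111, payload 10111 (5 bits).
Byte 2: 0x9D = 10011101 (10xxxxxx ✓), payload 011101.
Concatenate: 10111011101 = 0x5DD (11 bits → U+05DD).

U+05DD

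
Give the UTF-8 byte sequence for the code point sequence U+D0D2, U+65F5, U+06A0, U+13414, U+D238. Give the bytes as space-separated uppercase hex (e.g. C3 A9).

U+D0D2: 3-byte form → ED 83 92.
U+65F5: 3-byte form → E6 97 B5.
U+06A0: 2-byte form → DA A0.
U+13414: 4-byte form → F0 93 90 94.
U+D238: 3-byte form → ED 88 B8.
Concatenated (15 bytes): ED 83 92 E6 97 B5 DA A0 F0 93 90 94 ED 88 B8.

ED 83 92 E6 97 B5 DA A0 F0 93 90 94 ED 88 B8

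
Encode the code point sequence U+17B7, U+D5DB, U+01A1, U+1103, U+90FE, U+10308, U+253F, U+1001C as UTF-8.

U+17B7: 3-byte form → E1 9E B7.
U+D5DB: 3-byte form → ED 97 9B.
U+01A1: 2-byte form → C6 A1.
U+1103: 3-byte form → E1 84 83.
U+90FE: 3-byte form → E9 83 BE.
U+10308: 4-byte form → F0 90 8C 88.
U+253F: 3-byte form → E2 94 BF.
U+1001C: 4-byte form → F0 90 80 9C.
Concatenated (25 bytes): E1 9E B7 ED 97 9B C6 A1 E1 84 83 E9 83 BE F0 90 8C 88 E2 94 BF F0 90 80 9C.

E1 9E B7 ED 97 9B C6 A1 E1 84 83 E9 83 BE F0 90 8C 88 E2 94 BF F0 90 80 9C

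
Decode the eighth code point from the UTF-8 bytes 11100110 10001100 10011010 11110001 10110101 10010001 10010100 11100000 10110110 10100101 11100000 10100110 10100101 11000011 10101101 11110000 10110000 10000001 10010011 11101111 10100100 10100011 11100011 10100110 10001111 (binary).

U+398F

Offset 0: leading byte 0xE6 = 11100110 → 3-byte char #1 = E6 8C 9A.
Offset 3: leading byte 0xF1 = 11110001 → 4-byte char #2 = F1 B5 91 94.
Offset 7: leading byte 0xE0 = 11100000 → 3-byte char #3 = E0 B6 A5.
Offset 10: leading byte 0xE0 = 11100000 → 3-byte char #4 = E0 A6 A5.
Offset 13: leading byte 0xC3 = 11000011 → 2-byte char #5 = C3 AD.
Offset 15: leading byte 0xF0 = 11110000 → 4-byte char #6 = F0 B0 81 93.
Offset 19: leading byte 0xEF = 11101111 → 3-byte char #7 = EF A4 A3.
Offset 22: leading byte 0xE3 = 11100011 → 3-byte char #8 = E3 A6 8F.
Leading byte 0xE3 = 11100011 matches 1110xxxx → 3-byte sequence.
Byte 1: 0xE3 = 11100011, payload 0011 (4 bits).
Byte 2: 0xA6 = 10100110 (10xxxxxx ✓), payload 100110.
Byte 3: 0x8F = 10001111 (10xxxxxx ✓), payload 001111.
Concatenate: 0011100110001111 = 0x398F (16 bits → U+398F).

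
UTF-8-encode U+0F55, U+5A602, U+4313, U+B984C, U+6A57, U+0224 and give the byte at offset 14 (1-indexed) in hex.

0x8C

1-indexed offset 14 is 0-indexed offset 13.
U+0F55 → 3-byte form E0 BD 95 at offsets 0–2.
U+5A602 → 4-byte form F1 9A 98 82 at offsets 3–6.
U+4313 → 3-byte form E4 8C 93 at offsets 7–9.
U+B984C → 4-byte form F2 B9 A1 8C at offsets 10–13.
Offset 13 falls in char 4's range; it's byte 4 of F2 B9 A1 8C = 0x8C.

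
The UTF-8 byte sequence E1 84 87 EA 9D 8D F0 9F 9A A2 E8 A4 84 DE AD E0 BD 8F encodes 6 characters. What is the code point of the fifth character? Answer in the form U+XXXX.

U+07AD

Offset 0: leading byte 0xE1 = 11100001 → 3-byte char #1 = E1 84 87.
Offset 3: leading byte 0xEA = 11101010 → 3-byte char #2 = EA 9D 8D.
Offset 6: leading byte 0xF0 = 11110000 → 4-byte char #3 = F0 9F 9A A2.
Offset 10: leading byte 0xE8 = 11101000 → 3-byte char #4 = E8 A4 84.
Offset 13: leading byte 0xDE = 11011110 → 2-byte char #5 = DE AD.
Leading byte 0xDE = 11011110 matches 110xxxxx → 2-byte sequence.
Byte 1: 0xDE = 11011110, payload 11110 (5 bits).
Byte 2: 0xAD = 10101101 (10xxxxxx ✓), payload 101101.
Concatenate: 11110101101 = 0x7AD (11 bits → U+07AD).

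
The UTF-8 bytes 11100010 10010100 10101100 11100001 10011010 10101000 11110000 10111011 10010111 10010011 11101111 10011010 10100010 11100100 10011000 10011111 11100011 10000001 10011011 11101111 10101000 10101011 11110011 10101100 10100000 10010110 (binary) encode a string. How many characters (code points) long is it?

8

Byte at offset 0: 0xE2 = 11100010 → 3-byte char (#1). Advance 3.
Byte at offset 3: 0xE1 = 11100001 → 3-byte char (#2). Advance 3.
Byte at offset 6: 0xF0 = 11110000 → 4-byte char (#3). Advance 4.
Byte at offset 10: 0xEF = 11101111 → 3-byte char (#4). Advance 3.
Byte at offset 13: 0xE4 = 11100100 → 3-byte char (#5). Advance 3.
Byte at offset 16: 0xE3 = 11100011 → 3-byte char (#6). Advance 3.
Byte at offset 19: 0xEF = 11101111 → 3-byte char (#7). Advance 3.
Byte at offset 22: 0xF3 = 11110011 → 4-byte char (#8). Advance 4.
Reached end at offset 26 after 8 code points.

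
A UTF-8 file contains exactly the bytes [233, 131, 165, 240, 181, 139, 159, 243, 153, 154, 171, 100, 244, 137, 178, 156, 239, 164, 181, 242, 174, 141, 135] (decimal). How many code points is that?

7

Byte at offset 0: 0xE9 = 11101001 → 3-byte char (#1). Advance 3.
Byte at offset 3: 0xF0 = 11110000 → 4-byte char (#2). Advance 4.
Byte at offset 7: 0xF3 = 11110011 → 4-byte char (#3). Advance 4.
Byte at offset 11: 0x64 = 01100100 → 1-byte char (#4). Advance 1.
Byte at offset 12: 0xF4 = 11110100 → 4-byte char (#5). Advance 4.
Byte at offset 16: 0xEF = 11101111 → 3-byte char (#6). Advance 3.
Byte at offset 19: 0xF2 = 11110010 → 4-byte char (#7). Advance 4.
Reached end at offset 23 after 7 code points.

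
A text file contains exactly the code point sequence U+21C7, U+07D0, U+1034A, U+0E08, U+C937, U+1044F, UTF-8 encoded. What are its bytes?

U+21C7: 3-byte form → E2 87 87.
U+07D0: 2-byte form → DF 90.
U+1034A: 4-byte form → F0 90 8D 8A.
U+0E08: 3-byte form → E0 B8 88.
U+C937: 3-byte form → EC A4 B7.
U+1044F: 4-byte form → F0 90 91 8F.
Concatenated (19 bytes): E2 87 87 DF 90 F0 90 8D 8A E0 B8 88 EC A4 B7 F0 90 91 8F.

E2 87 87 DF 90 F0 90 8D 8A E0 B8 88 EC A4 B7 F0 90 91 8F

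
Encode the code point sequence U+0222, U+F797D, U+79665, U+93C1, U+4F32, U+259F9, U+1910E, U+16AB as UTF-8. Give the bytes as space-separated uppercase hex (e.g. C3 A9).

U+0222: 2-byte form → C8 A2.
U+F797D: 4-byte form → F3 B7 A5 BD.
U+79665: 4-byte form → F1 B9 99 A5.
U+93C1: 3-byte form → E9 8F 81.
U+4F32: 3-byte form → E4 BC B2.
U+259F9: 4-byte form → F0 A5 A7 B9.
U+1910E: 4-byte form → F0 99 84 8E.
U+16AB: 3-byte form → E1 9A AB.
Concatenated (27 bytes): C8 A2 F3 B7 A5 BD F1 B9 99 A5 E9 8F 81 E4 BC B2 F0 A5 A7 B9 F0 99 84 8E E1 9A AB.

C8 A2 F3 B7 A5 BD F1 B9 99 A5 E9 8F 81 E4 BC B2 F0 A5 A7 B9 F0 99 84 8E E1 9A AB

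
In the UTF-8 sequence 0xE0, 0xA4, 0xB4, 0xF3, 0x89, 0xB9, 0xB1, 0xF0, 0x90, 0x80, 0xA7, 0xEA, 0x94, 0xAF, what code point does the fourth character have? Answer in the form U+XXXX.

U+A52F

Offset 0: leading byte 0xE0 = 11100000 → 3-byte char #1 = E0 A4 B4.
Offset 3: leading byte 0xF3 = 11110011 → 4-byte char #2 = F3 89 B9 B1.
Offset 7: leading byte 0xF0 = 11110000 → 4-byte char #3 = F0 90 80 A7.
Offset 11: leading byte 0xEA = 11101010 → 3-byte char #4 = EA 94 AF.
Leading byte 0xEA = 11101010 matches 1110xxxx → 3-byte sequence.
Byte 1: 0xEA = 11101010, payload 1010 (4 bits).
Byte 2: 0x94 = 10010100 (10xxxxxx ✓), payload 010100.
Byte 3: 0xAF = 10101111 (10xxxxxx ✓), payload 101111.
Concatenate: 1010010100101111 = 0xA52F (16 bits → U+A52F).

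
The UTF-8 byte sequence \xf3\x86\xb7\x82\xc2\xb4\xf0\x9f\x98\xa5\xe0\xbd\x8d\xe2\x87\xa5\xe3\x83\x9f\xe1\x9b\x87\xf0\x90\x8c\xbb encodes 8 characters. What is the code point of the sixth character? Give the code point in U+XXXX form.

U+30DF

Offset 0: leading byte 0xF3 = 11110011 → 4-byte char #1 = F3 86 B7 82.
Offset 4: leading byte 0xC2 = 11000010 → 2-byte char #2 = C2 B4.
Offset 6: leading byte 0xF0 = 11110000 → 4-byte char #3 = F0 9F 98 A5.
Offset 10: leading byte 0xE0 = 11100000 → 3-byte char #4 = E0 BD 8D.
Offset 13: leading byte 0xE2 = 11100010 → 3-byte char #5 = E2 87 A5.
Offset 16: leading byte 0xE3 = 11100011 → 3-byte char #6 = E3 83 9F.
Leading byte 0xE3 = 11100011 matches 1110xxxx → 3-byte sequence.
Byte 1: 0xE3 = 11100011, payload 0011 (4 bits).
Byte 2: 0x83 = 10000011 (10xxxxxx ✓), payload 000011.
Byte 3: 0x9F = 10011111 (10xxxxxx ✓), payload 011111.
Concatenate: 0011000011011111 = 0x30DF (16 bits → U+30DF).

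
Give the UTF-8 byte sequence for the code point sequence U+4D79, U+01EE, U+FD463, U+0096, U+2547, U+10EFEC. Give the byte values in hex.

E4 B5 B9 C7 AE F3 BD 91 A3 C2 96 E2 95 87 F4 8E BF AC

U+4D79: 3-byte form → E4 B5 B9.
U+01EE: 2-byte form → C7 AE.
U+FD463: 4-byte form → F3 BD 91 A3.
U+0096: 2-byte form → C2 96.
U+2547: 3-byte form → E2 95 87.
U+10EFEC: 4-byte form → F4 8E BF AC.
Concatenated (18 bytes): E4 B5 B9 C7 AE F3 BD 91 A3 C2 96 E2 95 87 F4 8E BF AC.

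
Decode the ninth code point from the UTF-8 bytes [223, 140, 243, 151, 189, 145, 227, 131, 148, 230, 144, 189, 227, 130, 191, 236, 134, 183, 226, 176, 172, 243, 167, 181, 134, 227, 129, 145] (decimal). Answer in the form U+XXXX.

U+3051

Offset 0: leading byte 0xDF = 11011111 → 2-byte char #1 = DF 8C.
Offset 2: leading byte 0xF3 = 11110011 → 4-byte char #2 = F3 97 BD 91.
Offset 6: leading byte 0xE3 = 11100011 → 3-byte char #3 = E3 83 94.
Offset 9: leading byte 0xE6 = 11100110 → 3-byte char #4 = E6 90 BD.
Offset 12: leading byte 0xE3 = 11100011 → 3-byte char #5 = E3 82 BF.
Offset 15: leading byte 0xEC = 11101100 → 3-byte char #6 = EC 86 B7.
Offset 18: leading byte 0xE2 = 11100010 → 3-byte char #7 = E2 B0 AC.
Offset 21: leading byte 0xF3 = 11110011 → 4-byte char #8 = F3 A7 B5 86.
Offset 25: leading byte 0xE3 = 11100011 → 3-byte char #9 = E3 81 91.
Leading byte 0xE3 = 11100011 matches 1110xxxx → 3-byte sequence.
Byte 1: 0xE3 = 11100011, payload 0011 (4 bits).
Byte 2: 0x81 = 10000001 (10xxxxxx ✓), payload 000001.
Byte 3: 0x91 = 10010001 (10xxxxxx ✓), payload 010001.
Concatenate: 0011000001010001 = 0x3051 (16 bits → U+3051).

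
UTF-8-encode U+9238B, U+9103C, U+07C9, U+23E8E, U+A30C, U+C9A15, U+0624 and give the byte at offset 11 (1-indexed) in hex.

0xF0

1-indexed offset 11 is 0-indexed offset 10.
U+9238B → 4-byte form F2 92 8E 8B at offsets 0–3.
U+9103C → 4-byte form F2 91 80 BC at offsets 4–7.
U+07C9 → 2-byte form DF 89 at offsets 8–9.
U+23E8E → 4-byte form F0 A3 BA 8E at offsets 10–13.
Offset 10 falls in char 4's range; it's byte 1 of F0 A3 BA 8E = 0xF0.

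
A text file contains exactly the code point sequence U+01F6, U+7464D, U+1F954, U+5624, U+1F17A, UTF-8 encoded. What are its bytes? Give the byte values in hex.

C7 B6 F1 B4 99 8D F0 9F A5 94 E5 98 A4 F0 9F 85 BA

U+01F6: 2-byte form → C7 B6.
U+7464D: 4-byte form → F1 B4 99 8D.
U+1F954: 4-byte form → F0 9F A5 94.
U+5624: 3-byte form → E5 98 A4.
U+1F17A: 4-byte form → F0 9F 85 BA.
Concatenated (17 bytes): C7 B6 F1 B4 99 8D F0 9F A5 94 E5 98 A4 F0 9F 85 BA.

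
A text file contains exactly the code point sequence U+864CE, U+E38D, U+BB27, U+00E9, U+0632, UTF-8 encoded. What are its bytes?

F2 86 93 8E EE 8E 8D EB AC A7 C3 A9 D8 B2

U+864CE: 4-byte form → F2 86 93 8E.
U+E38D: 3-byte form → EE 8E 8D.
U+BB27: 3-byte form → EB AC A7.
U+00E9: 2-byte form → C3 A9.
U+0632: 2-byte form → D8 B2.
Concatenated (14 bytes): F2 86 93 8E EE 8E 8D EB AC A7 C3 A9 D8 B2.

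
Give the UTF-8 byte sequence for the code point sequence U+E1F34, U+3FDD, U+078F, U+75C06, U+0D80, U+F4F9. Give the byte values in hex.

U+E1F34: 4-byte form → F3 A1 BC B4.
U+3FDD: 3-byte form → E3 BF 9D.
U+078F: 2-byte form → DE 8F.
U+75C06: 4-byte form → F1 B5 B0 86.
U+0D80: 3-byte form → E0 B6 80.
U+F4F9: 3-byte form → EF 93 B9.
Concatenated (19 bytes): F3 A1 BC B4 E3 BF 9D DE 8F F1 B5 B0 86 E0 B6 80 EF 93 B9.

F3 A1 BC B4 E3 BF 9D DE 8F F1 B5 B0 86 E0 B6 80 EF 93 B9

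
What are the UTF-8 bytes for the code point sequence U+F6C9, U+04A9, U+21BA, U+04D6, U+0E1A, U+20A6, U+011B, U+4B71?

EF 9B 89 D2 A9 E2 86 BA D3 96 E0 B8 9A E2 82 A6 C4 9B E4 AD B1

U+F6C9: 3-byte form → EF 9B 89.
U+04A9: 2-byte form → D2 A9.
U+21BA: 3-byte form → E2 86 BA.
U+04D6: 2-byte form → D3 96.
U+0E1A: 3-byte form → E0 B8 9A.
U+20A6: 3-byte form → E2 82 A6.
U+011B: 2-byte form → C4 9B.
U+4B71: 3-byte form → E4 AD B1.
Concatenated (21 bytes): EF 9B 89 D2 A9 E2 86 BA D3 96 E0 B8 9A E2 82 A6 C4 9B E4 AD B1.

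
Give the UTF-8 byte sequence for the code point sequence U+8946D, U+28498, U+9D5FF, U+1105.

F2 89 91 AD F0 A8 92 98 F2 9D 97 BF E1 84 85

U+8946D: 4-byte form → F2 89 91 AD.
U+28498: 4-byte form → F0 A8 92 98.
U+9D5FF: 4-byte form → F2 9D 97 BF.
U+1105: 3-byte form → E1 84 85.
Concatenated (15 bytes): F2 89 91 AD F0 A8 92 98 F2 9D 97 BF E1 84 85.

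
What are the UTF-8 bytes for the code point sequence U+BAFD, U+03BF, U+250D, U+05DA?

EB AB BD CE BF E2 94 8D D7 9A

U+BAFD: 3-byte form → EB AB BD.
U+03BF: 2-byte form → CE BF.
U+250D: 3-byte form → E2 94 8D.
U+05DA: 2-byte form → D7 9A.
Concatenated (10 bytes): EB AB BD CE BF E2 94 8D D7 9A.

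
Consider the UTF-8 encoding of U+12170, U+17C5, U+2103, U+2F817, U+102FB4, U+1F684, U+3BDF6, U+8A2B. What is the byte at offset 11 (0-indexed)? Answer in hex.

0xAF

U+12170 → 4-byte form F0 92 85 B0 at offsets 0–3.
U+17C5 → 3-byte form E1 9F 85 at offsets 4–6.
U+2103 → 3-byte form E2 84 83 at offsets 7–9.
U+2F817 → 4-byte form F0 AF A0 97 at offsets 10–13.
Offset 11 falls in char 4's range; it's byte 2 of F0 AF A0 97 = 0xAF.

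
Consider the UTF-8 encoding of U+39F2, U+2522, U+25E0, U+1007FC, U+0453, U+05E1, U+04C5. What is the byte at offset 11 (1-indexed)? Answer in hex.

1-indexed offset 11 is 0-indexed offset 10.
U+39F2 → 3-byte form E3 A7 B2 at offsets 0–2.
U+2522 → 3-byte form E2 94 A2 at offsets 3–5.
U+25E0 → 3-byte form E2 97 A0 at offsets 6–8.
U+1007FC → 4-byte form F4 80 9F BC at offsets 9–12.
Offset 10 falls in char 4's range; it's byte 2 of F4 80 9F BC = 0x80.

0x80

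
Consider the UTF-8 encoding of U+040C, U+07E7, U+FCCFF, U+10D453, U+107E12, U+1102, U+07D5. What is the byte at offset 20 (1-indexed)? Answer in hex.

0xDF

1-indexed offset 20 is 0-indexed offset 19.
U+040C → 2-byte form D0 8C at offsets 0–1.
U+07E7 → 2-byte form DF A7 at offsets 2–3.
U+FCCFF → 4-byte form F3 BC B3 BF at offsets 4–7.
U+10D453 → 4-byte form F4 8D 91 93 at offsets 8–11.
U+107E12 → 4-byte form F4 87 B8 92 at offsets 12–15.
U+1102 → 3-byte form E1 84 82 at offsets 16–18.
U+07D5 → 2-byte form DF 95 at offsets 19–20.
Offset 19 falls in char 7's range; it's byte 1 of DF 95 = 0xDF.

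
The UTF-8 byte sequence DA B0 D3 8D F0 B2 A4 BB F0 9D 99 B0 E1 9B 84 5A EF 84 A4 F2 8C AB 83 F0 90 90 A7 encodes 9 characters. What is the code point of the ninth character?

Offset 0: leading byte 0xDA = 11011010 → 2-byte char #1 = DA B0.
Offset 2: leading byte 0xD3 = 11010011 → 2-byte char #2 = D3 8D.
Offset 4: leading byte 0xF0 = 11110000 → 4-byte char #3 = F0 B2 A4 BB.
Offset 8: leading byte 0xF0 = 11110000 → 4-byte char #4 = F0 9D 99 B0.
Offset 12: leading byte 0xE1 = 11100001 → 3-byte char #5 = E1 9B 84.
Offset 15: leading byte 0x5A = 01011010 → 1-byte char #6 = 5A.
Offset 16: leading byte 0xEF = 11101111 → 3-byte char #7 = EF 84 A4.
Offset 19: leading byte 0xF2 = 11110010 → 4-byte char #8 = F2 8C AB 83.
Offset 23: leading byte 0xF0 = 11110000 → 4-byte char #9 = F0 90 90 A7.
Leading byte 0xF0 = 11110000 matches 11110xxx → 4-byte sequence.
Byte 1: 0xF0 = 11110000, payload 000 (3 bits).
Byte 2: 0x90 = 10010000 (10xxxxxx ✓), payload 010000.
Byte 3: 0x90 = 10010000 (10xxxxxx ✓), payload 010000.
Byte 4: 0xA7 = 10100111 (10xxxxxx ✓), payload 100111.
Concatenate: 000010000010000100111 = 0x10427 (21 bits → U+10427).

U+10427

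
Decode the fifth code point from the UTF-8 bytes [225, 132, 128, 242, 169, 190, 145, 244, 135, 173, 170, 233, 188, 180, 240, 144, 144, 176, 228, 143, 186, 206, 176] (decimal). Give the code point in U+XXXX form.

Offset 0: leading byte 0xE1 = 11100001 → 3-byte char #1 = E1 84 80.
Offset 3: leading byte 0xF2 = 11110010 → 4-byte char #2 = F2 A9 BE 91.
Offset 7: leading byte 0xF4 = 11110100 → 4-byte char #3 = F4 87 AD AA.
Offset 11: leading byte 0xE9 = 11101001 → 3-byte char #4 = E9 BC B4.
Offset 14: leading byte 0xF0 = 11110000 → 4-byte char #5 = F0 90 90 B0.
Leading byte 0xF0 = 11110000 matches 11110xxx → 4-byte sequence.
Byte 1: 0xF0 = 11110000, payload 000 (3 bits).
Byte 2: 0x90 = 10010000 (10xxxxxx ✓), payload 010000.
Byte 3: 0x90 = 10010000 (10xxxxxx ✓), payload 010000.
Byte 4: 0xB0 = 10110000 (10xxxxxx ✓), payload 110000.
Concatenate: 000010000010000110000 = 0x10430 (21 bits → U+10430).

U+10430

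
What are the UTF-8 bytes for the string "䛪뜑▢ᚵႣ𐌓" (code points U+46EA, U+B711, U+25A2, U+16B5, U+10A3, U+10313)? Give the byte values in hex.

E4 9B AA EB 9C 91 E2 96 A2 E1 9A B5 E1 82 A3 F0 90 8C 93

U+46EA: 3-byte form → E4 9B AA.
U+B711: 3-byte form → EB 9C 91.
U+25A2: 3-byte form → E2 96 A2.
U+16B5: 3-byte form → E1 9A B5.
U+10A3: 3-byte form → E1 82 A3.
U+10313: 4-byte form → F0 90 8C 93.
Concatenated (19 bytes): E4 9B AA EB 9C 91 E2 96 A2 E1 9A B5 E1 82 A3 F0 90 8C 93.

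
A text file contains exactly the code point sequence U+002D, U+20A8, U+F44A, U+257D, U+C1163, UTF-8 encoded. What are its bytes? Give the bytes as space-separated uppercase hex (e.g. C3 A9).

2D E2 82 A8 EF 91 8A E2 95 BD F3 81 85 A3

U+002D: 1-byte form → 2D.
U+20A8: 3-byte form → E2 82 A8.
U+F44A: 3-byte form → EF 91 8A.
U+257D: 3-byte form → E2 95 BD.
U+C1163: 4-byte form → F3 81 85 A3.
Concatenated (14 bytes): 2D E2 82 A8 EF 91 8A E2 95 BD F3 81 85 A3.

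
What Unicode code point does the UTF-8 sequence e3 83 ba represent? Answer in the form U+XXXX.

U+30FA

Leading byte 0xE3 = 11100011 matches 1110xxxx → 3-byte sequence.
Byte 1: 0xE3 = 11100011, payload 0011 (4 bits).
Byte 2: 0x83 = 10000011 (10xxxxxx ✓), payload 000011.
Byte 3: 0xBA = 10111010 (10xxxxxx ✓), payload 111010.
Concatenate: 0011000011111010 = 0x30FA (16 bits → U+30FA).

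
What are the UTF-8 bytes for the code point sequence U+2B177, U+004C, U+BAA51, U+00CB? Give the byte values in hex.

F0 AB 85 B7 4C F2 BA A9 91 C3 8B

U+2B177: 4-byte form → F0 AB 85 B7.
U+004C: 1-byte form → 4C.
U+BAA51: 4-byte form → F2 BA A9 91.
U+00CB: 2-byte form → C3 8B.
Concatenated (11 bytes): F0 AB 85 B7 4C F2 BA A9 91 C3 8B.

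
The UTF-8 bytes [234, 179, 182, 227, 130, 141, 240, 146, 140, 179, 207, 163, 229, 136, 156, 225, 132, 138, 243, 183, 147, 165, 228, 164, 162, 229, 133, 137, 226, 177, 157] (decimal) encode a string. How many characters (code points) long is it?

10

Byte at offset 0: 0xEA = 11101010 → 3-byte char (#1). Advance 3.
Byte at offset 3: 0xE3 = 11100011 → 3-byte char (#2). Advance 3.
Byte at offset 6: 0xF0 = 11110000 → 4-byte char (#3). Advance 4.
Byte at offset 10: 0xCF = 11001111 → 2-byte char (#4). Advance 2.
Byte at offset 12: 0xE5 = 11100101 → 3-byte char (#5). Advance 3.
Byte at offset 15: 0xE1 = 11100001 → 3-byte char (#6). Advance 3.
Byte at offset 18: 0xF3 = 11110011 → 4-byte char (#7). Advance 4.
Byte at offset 22: 0xE4 = 11100100 → 3-byte char (#8). Advance 3.
Byte at offset 25: 0xE5 = 11100101 → 3-byte char (#9). Advance 3.
Byte at offset 28: 0xE2 = 11100010 → 3-byte char (#10). Advance 3.
Reached end at offset 31 after 10 code points.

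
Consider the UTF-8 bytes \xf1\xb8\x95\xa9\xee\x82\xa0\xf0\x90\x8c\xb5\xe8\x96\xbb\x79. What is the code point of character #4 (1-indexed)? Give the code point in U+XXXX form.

Offset 0: leading byte 0xF1 = 11110001 → 4-byte char #1 = F1 B8 95 A9.
Offset 4: leading byte 0xEE = 11101110 → 3-byte char #2 = EE 82 A0.
Offset 7: leading byte 0xF0 = 11110000 → 4-byte char #3 = F0 90 8C B5.
Offset 11: leading byte 0xE8 = 11101000 → 3-byte char #4 = E8 96 BB.
Leading byte 0xE8 = 11101000 matches 1110xxxx → 3-byte sequence.
Byte 1: 0xE8 = 11101000, payload 1000 (4 bits).
Byte 2: 0x96 = 10010110 (10xxxxxx ✓), payload 010110.
Byte 3: 0xBB = 10111011 (10xxxxxx ✓), payload 111011.
Concatenate: 1000010110111011 = 0x85BB (16 bits → U+85BB).

U+85BB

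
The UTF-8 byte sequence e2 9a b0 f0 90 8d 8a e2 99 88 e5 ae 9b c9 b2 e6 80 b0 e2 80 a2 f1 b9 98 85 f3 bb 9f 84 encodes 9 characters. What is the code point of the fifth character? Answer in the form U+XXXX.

U+0272

Offset 0: leading byte 0xE2 = 11100010 → 3-byte char #1 = E2 9A B0.
Offset 3: leading byte 0xF0 = 11110000 → 4-byte char #2 = F0 90 8D 8A.
Offset 7: leading byte 0xE2 = 11100010 → 3-byte char #3 = E2 99 88.
Offset 10: leading byte 0xE5 = 11100101 → 3-byte char #4 = E5 AE 9B.
Offset 13: leading byte 0xC9 = 11001001 → 2-byte char #5 = C9 B2.
Leading byte 0xC9 = 11001001 matches 110xxxxx → 2-byte sequence.
Byte 1: 0xC9 = 11001001, payload 01001 (5 bits).
Byte 2: 0xB2 = 10110010 (10xxxxxx ✓), payload 110010.
Concatenate: 01001110010 = 0x272 (11 bits → U+0272).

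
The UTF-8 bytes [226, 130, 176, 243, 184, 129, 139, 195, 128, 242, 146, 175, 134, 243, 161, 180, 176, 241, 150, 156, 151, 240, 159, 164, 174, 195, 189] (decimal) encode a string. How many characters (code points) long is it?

8

Byte at offset 0: 0xE2 = 11100010 → 3-byte char (#1). Advance 3.
Byte at offset 3: 0xF3 = 11110011 → 4-byte char (#2). Advance 4.
Byte at offset 7: 0xC3 = 11000011 → 2-byte char (#3). Advance 2.
Byte at offset 9: 0xF2 = 11110010 → 4-byte char (#4). Advance 4.
Byte at offset 13: 0xF3 = 11110011 → 4-byte char (#5). Advance 4.
Byte at offset 17: 0xF1 = 11110001 → 4-byte char (#6). Advance 4.
Byte at offset 21: 0xF0 = 11110000 → 4-byte char (#7). Advance 4.
Byte at offset 25: 0xC3 = 11000011 → 2-byte char (#8). Advance 2.
Reached end at offset 27 after 8 code points.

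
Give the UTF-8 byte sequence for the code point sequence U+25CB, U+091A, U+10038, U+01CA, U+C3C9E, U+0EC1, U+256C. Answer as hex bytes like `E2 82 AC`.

U+25CB: 3-byte form → E2 97 8B.
U+091A: 3-byte form → E0 A4 9A.
U+10038: 4-byte form → F0 90 80 B8.
U+01CA: 2-byte form → C7 8A.
U+C3C9E: 4-byte form → F3 83 B2 9E.
U+0EC1: 3-byte form → E0 BB 81.
U+256C: 3-byte form → E2 95 AC.
Concatenated (22 bytes): E2 97 8B E0 A4 9A F0 90 80 B8 C7 8A F3 83 B2 9E E0 BB 81 E2 95 AC.

E2 97 8B E0 A4 9A F0 90 80 B8 C7 8A F3 83 B2 9E E0 BB 81 E2 95 AC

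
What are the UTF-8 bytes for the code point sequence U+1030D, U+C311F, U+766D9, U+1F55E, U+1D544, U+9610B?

F0 90 8C 8D F3 83 84 9F F1 B6 9B 99 F0 9F 95 9E F0 9D 95 84 F2 96 84 8B

U+1030D: 4-byte form → F0 90 8C 8D.
U+C311F: 4-byte form → F3 83 84 9F.
U+766D9: 4-byte form → F1 B6 9B 99.
U+1F55E: 4-byte form → F0 9F 95 9E.
U+1D544: 4-byte form → F0 9D 95 84.
U+9610B: 4-byte form → F2 96 84 8B.
Concatenated (24 bytes): F0 90 8C 8D F3 83 84 9F F1 B6 9B 99 F0 9F 95 9E F0 9D 95 84 F2 96 84 8B.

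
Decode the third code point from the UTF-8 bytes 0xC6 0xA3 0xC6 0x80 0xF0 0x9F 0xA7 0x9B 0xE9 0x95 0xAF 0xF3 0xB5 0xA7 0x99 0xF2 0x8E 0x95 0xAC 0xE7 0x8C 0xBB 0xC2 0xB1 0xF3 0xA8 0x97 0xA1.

Offset 0: leading byte 0xC6 = 11000110 → 2-byte char #1 = C6 A3.
Offset 2: leading byte 0xC6 = 11000110 → 2-byte char #2 = C6 80.
Offset 4: leading byte 0xF0 = 11110000 → 4-byte char #3 = F0 9F A7 9B.
Leading byte 0xF0 = 11110000 matches 11110xxx → 4-byte sequence.
Byte 1: 0xF0 = 11110000, payload 000 (3 bits).
Byte 2: 0x9F = 10011111 (10xxxxxx ✓), payload 011111.
Byte 3: 0xA7 = 10100111 (10xxxxxx ✓), payload 100111.
Byte 4: 0x9B = 10011011 (10xxxxxx ✓), payload 011011.
Concatenate: 000011111100111011011 = 0x1F9DB (21 bits → U+1F9DB).

U+1F9DB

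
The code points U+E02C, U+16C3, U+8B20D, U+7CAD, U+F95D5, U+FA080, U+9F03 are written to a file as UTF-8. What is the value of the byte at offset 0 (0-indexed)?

0xEE

U+E02C → 3-byte form EE 80 AC at offsets 0–2.
Offset 0 falls in char 1's range; it's byte 1 of EE 80 AC = 0xEE.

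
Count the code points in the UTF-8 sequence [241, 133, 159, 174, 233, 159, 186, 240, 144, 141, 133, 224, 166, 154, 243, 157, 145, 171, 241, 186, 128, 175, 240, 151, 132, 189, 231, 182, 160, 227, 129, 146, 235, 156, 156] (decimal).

Byte at offset 0: 0xF1 = 11110001 → 4-byte char (#1). Advance 4.
Byte at offset 4: 0xE9 = 11101001 → 3-byte char (#2). Advance 3.
Byte at offset 7: 0xF0 = 11110000 → 4-byte char (#3). Advance 4.
Byte at offset 11: 0xE0 = 11100000 → 3-byte char (#4). Advance 3.
Byte at offset 14: 0xF3 = 11110011 → 4-byte char (#5). Advance 4.
Byte at offset 18: 0xF1 = 11110001 → 4-byte char (#6). Advance 4.
Byte at offset 22: 0xF0 = 11110000 → 4-byte char (#7). Advance 4.
Byte at offset 26: 0xE7 = 11100111 → 3-byte char (#8). Advance 3.
Byte at offset 29: 0xE3 = 11100011 → 3-byte char (#9). Advance 3.
Byte at offset 32: 0xEB = 11101011 → 3-byte char (#10). Advance 3.
Reached end at offset 35 after 10 code points.

10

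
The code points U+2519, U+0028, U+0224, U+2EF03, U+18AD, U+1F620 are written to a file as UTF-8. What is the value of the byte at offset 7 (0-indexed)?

U+2519 → 3-byte form E2 94 99 at offsets 0–2.
U+0028 → 1-byte form 28 at offsets 3–3.
U+0224 → 2-byte form C8 A4 at offsets 4–5.
U+2EF03 → 4-byte form F0 AE BC 83 at offsets 6–9.
Offset 7 falls in char 4's range; it's byte 2 of F0 AE BC 83 = 0xAE.

0xAE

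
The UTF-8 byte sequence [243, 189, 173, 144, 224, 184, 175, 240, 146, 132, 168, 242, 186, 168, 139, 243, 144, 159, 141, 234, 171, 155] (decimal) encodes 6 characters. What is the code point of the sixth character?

U+AADB

Offset 0: leading byte 0xF3 = 11110011 → 4-byte char #1 = F3 BD AD 90.
Offset 4: leading byte 0xE0 = 11100000 → 3-byte char #2 = E0 B8 AF.
Offset 7: leading byte 0xF0 = 11110000 → 4-byte char #3 = F0 92 84 A8.
Offset 11: leading byte 0xF2 = 11110010 → 4-byte char #4 = F2 BA A8 8B.
Offset 15: leading byte 0xF3 = 11110011 → 4-byte char #5 = F3 90 9F 8D.
Offset 19: leading byte 0xEA = 11101010 → 3-byte char #6 = EA AB 9B.
Leading byte 0xEA = 11101010 matches 1110xxxx → 3-byte sequence.
Byte 1: 0xEA = 11101010, payload 1010 (4 bits).
Byte 2: 0xAB = 10101011 (10xxxxxx ✓), payload 101011.
Byte 3: 0x9B = 10011011 (10xxxxxx ✓), payload 011011.
Concatenate: 1010101011011011 = 0xAADB (16 bits → U+AADB).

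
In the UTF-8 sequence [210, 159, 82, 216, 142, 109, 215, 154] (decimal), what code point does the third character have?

U+060E

Offset 0: leading byte 0xD2 = 11010010 → 2-byte char #1 = D2 9F.
Offset 2: leading byte 0x52 = 01010010 → 1-byte char #2 = 52.
Offset 3: leading byte 0xD8 = 11011000 → 2-byte char #3 = D8 8E.
Leading byte 0xD8 = 11011000 matches 110xxxxx → 2-byte sequence.
Byte 1: 0xD8 = 11011000, payload 11000 (5 bits).
Byte 2: 0x8E = 10001110 (10xxxxxx ✓), payload 001110.
Concatenate: 11000001110 = 0x60E (11 bits → U+060E).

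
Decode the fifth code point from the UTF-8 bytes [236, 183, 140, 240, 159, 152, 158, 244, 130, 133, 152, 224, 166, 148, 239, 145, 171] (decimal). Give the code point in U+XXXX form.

U+F46B

Offset 0: leading byte 0xEC = 11101100 → 3-byte char #1 = EC B7 8C.
Offset 3: leading byte 0xF0 = 11110000 → 4-byte char #2 = F0 9F 98 9E.
Offset 7: leading byte 0xF4 = 11110100 → 4-byte char #3 = F4 82 85 98.
Offset 11: leading byte 0xE0 = 11100000 → 3-byte char #4 = E0 A6 94.
Offset 14: leading byte 0xEF = 11101111 → 3-byte char #5 = EF 91 AB.
Leading byte 0xEF = 11101111 matches 1110xxxx → 3-byte sequence.
Byte 1: 0xEF = 11101111, payload 1111 (4 bits).
Byte 2: 0x91 = 10010001 (10xxxxxx ✓), payload 010001.
Byte 3: 0xAB = 10101011 (10xxxxxx ✓), payload 101011.
Concatenate: 1111010001101011 = 0xF46B (16 bits → U+F46B).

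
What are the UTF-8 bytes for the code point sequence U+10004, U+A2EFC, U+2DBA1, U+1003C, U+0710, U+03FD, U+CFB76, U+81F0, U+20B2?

U+10004: 4-byte form → F0 90 80 84.
U+A2EFC: 4-byte form → F2 A2 BB BC.
U+2DBA1: 4-byte form → F0 AD AE A1.
U+1003C: 4-byte form → F0 90 80 BC.
U+0710: 2-byte form → DC 90.
U+03FD: 2-byte form → CF BD.
U+CFB76: 4-byte form → F3 8F AD B6.
U+81F0: 3-byte form → E8 87 B0.
U+20B2: 3-byte form → E2 82 B2.
Concatenated (30 bytes): F0 90 80 84 F2 A2 BB BC F0 AD AE A1 F0 90 80 BC DC 90 CF BD F3 8F AD B6 E8 87 B0 E2 82 B2.

F0 90 80 84 F2 A2 BB BC F0 AD AE A1 F0 90 80 BC DC 90 CF BD F3 8F AD B6 E8 87 B0 E2 82 B2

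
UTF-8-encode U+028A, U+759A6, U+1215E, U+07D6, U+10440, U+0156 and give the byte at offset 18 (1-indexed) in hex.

1-indexed offset 18 is 0-indexed offset 17.
U+028A → 2-byte form CA 8A at offsets 0–1.
U+759A6 → 4-byte form F1 B5 A6 A6 at offsets 2–5.
U+1215E → 4-byte form F0 92 85 9E at offsets 6–9.
U+07D6 → 2-byte form DF 96 at offsets 10–11.
U+10440 → 4-byte form F0 90 91 80 at offsets 12–15.
U+0156 → 2-byte form C5 96 at offsets 16–17.
Offset 17 falls in char 6's range; it's byte 2 of C5 96 = 0x96.

0x96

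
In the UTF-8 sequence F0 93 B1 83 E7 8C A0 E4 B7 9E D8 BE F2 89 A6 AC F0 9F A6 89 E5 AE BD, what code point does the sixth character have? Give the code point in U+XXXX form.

Offset 0: leading byte 0xF0 = 11110000 → 4-byte char #1 = F0 93 B1 83.
Offset 4: leading byte 0xE7 = 11100111 → 3-byte char #2 = E7 8C A0.
Offset 7: leading byte 0xE4 = 11100100 → 3-byte char #3 = E4 B7 9E.
Offset 10: leading byte 0xD8 = 11011000 → 2-byte char #4 = D8 BE.
Offset 12: leading byte 0xF2 = 11110010 → 4-byte char #5 = F2 89 A6 AC.
Offset 16: leading byte 0xF0 = 11110000 → 4-byte char #6 = F0 9F A6 89.
Leading byte 0xF0 = 11110000 matches 11110xxx → 4-byte sequence.
Byte 1: 0xF0 = 11110000, payload 000 (3 bits).
Byte 2: 0x9F = 10011111 (10xxxxxx ✓), payload 011111.
Byte 3: 0xA6 = 10100110 (10xxxxxx ✓), payload 100110.
Byte 4: 0x89 = 10001001 (10xxxxxx ✓), payload 001001.
Concatenate: 000011111100110001001 = 0x1F989 (21 bits → U+1F989).

U+1F989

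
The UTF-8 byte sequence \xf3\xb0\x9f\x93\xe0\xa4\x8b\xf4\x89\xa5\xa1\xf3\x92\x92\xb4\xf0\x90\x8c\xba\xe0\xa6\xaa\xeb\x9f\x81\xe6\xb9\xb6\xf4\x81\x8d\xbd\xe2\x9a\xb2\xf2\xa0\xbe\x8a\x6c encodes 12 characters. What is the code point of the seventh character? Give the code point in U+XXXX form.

Offset 0: leading byte 0xF3 = 11110011 → 4-byte char #1 = F3 B0 9F 93.
Offset 4: leading byte 0xE0 = 11100000 → 3-byte char #2 = E0 A4 8B.
Offset 7: leading byte 0xF4 = 11110100 → 4-byte char #3 = F4 89 A5 A1.
Offset 11: leading byte 0xF3 = 11110011 → 4-byte char #4 = F3 92 92 B4.
Offset 15: leading byte 0xF0 = 11110000 → 4-byte char #5 = F0 90 8C BA.
Offset 19: leading byte 0xE0 = 11100000 → 3-byte char #6 = E0 A6 AA.
Offset 22: leading byte 0xEB = 11101011 → 3-byte char #7 = EB 9F 81.
Leading byte 0xEB = 11101011 matches 1110xxxx → 3-byte sequence.
Byte 1: 0xEB = 11101011, payload 1011 (4 bits).
Byte 2: 0x9F = 10011111 (10xxxxxx ✓), payload 011111.
Byte 3: 0x81 = 10000001 (10xxxxxx ✓), payload 000001.
Concatenate: 1011011111000001 = 0xB7C1 (16 bits → U+B7C1).

U+B7C1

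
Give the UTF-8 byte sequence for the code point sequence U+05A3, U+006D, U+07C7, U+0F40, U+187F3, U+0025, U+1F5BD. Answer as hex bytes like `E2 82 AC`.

D6 A3 6D DF 87 E0 BD 80 F0 98 9F B3 25 F0 9F 96 BD

U+05A3: 2-byte form → D6 A3.
U+006D: 1-byte form → 6D.
U+07C7: 2-byte form → DF 87.
U+0F40: 3-byte form → E0 BD 80.
U+187F3: 4-byte form → F0 98 9F B3.
U+0025: 1-byte form → 25.
U+1F5BD: 4-byte form → F0 9F 96 BD.
Concatenated (17 bytes): D6 A3 6D DF 87 E0 BD 80 F0 98 9F B3 25 F0 9F 96 BD.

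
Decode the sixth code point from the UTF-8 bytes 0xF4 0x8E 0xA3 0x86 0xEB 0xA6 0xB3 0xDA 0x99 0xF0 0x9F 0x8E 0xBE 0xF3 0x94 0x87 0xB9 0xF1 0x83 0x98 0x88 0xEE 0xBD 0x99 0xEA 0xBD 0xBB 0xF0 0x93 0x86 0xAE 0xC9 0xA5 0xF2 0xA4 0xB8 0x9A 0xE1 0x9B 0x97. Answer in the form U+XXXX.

Offset 0: leading byte 0xF4 = 11110100 → 4-byte char #1 = F4 8E A3 86.
Offset 4: leading byte 0xEB = 11101011 → 3-byte char #2 = EB A6 B3.
Offset 7: leading byte 0xDA = 11011010 → 2-byte char #3 = DA 99.
Offset 9: leading byte 0xF0 = 11110000 → 4-byte char #4 = F0 9F 8E BE.
Offset 13: leading byte 0xF3 = 11110011 → 4-byte char #5 = F3 94 87 B9.
Offset 17: leading byte 0xF1 = 11110001 → 4-byte char #6 = F1 83 98 88.
Leading byte 0xF1 = 11110001 matches 11110xxx → 4-byte sequence.
Byte 1: 0xF1 = 11110001, payload 001 (3 bits).
Byte 2: 0x83 = 10000011 (10xxxxxx ✓), payload 000011.
Byte 3: 0x98 = 10011000 (10xxxxxx ✓), payload 011000.
Byte 4: 0x88 = 10001000 (10xxxxxx ✓), payload 001000.
Concatenate: 001000011011000001000 = 0x43608 (21 bits → U+43608).

U+43608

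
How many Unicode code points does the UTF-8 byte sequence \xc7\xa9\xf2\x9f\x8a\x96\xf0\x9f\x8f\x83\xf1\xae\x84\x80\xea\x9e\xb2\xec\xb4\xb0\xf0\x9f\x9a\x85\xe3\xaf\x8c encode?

Byte at offset 0: 0xC7 = 11000111 → 2-byte char (#1). Advance 2.
Byte at offset 2: 0xF2 = 11110010 → 4-byte char (#2). Advance 4.
Byte at offset 6: 0xF0 = 11110000 → 4-byte char (#3). Advance 4.
Byte at offset 10: 0xF1 = 11110001 → 4-byte char (#4). Advance 4.
Byte at offset 14: 0xEA = 11101010 → 3-byte char (#5). Advance 3.
Byte at offset 17: 0xEC = 11101100 → 3-byte char (#6). Advance 3.
Byte at offset 20: 0xF0 = 11110000 → 4-byte char (#7). Advance 4.
Byte at offset 24: 0xE3 = 11100011 → 3-byte char (#8). Advance 3.
Reached end at offset 27 after 8 code points.

8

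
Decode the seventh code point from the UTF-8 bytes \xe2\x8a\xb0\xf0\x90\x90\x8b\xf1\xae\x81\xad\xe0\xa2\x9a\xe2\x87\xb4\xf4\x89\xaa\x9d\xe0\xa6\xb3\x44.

Offset 0: leading byte 0xE2 = 11100010 → 3-byte char #1 = E2 8A B0.
Offset 3: leading byte 0xF0 = 11110000 → 4-byte char #2 = F0 90 90 8B.
Offset 7: leading byte 0xF1 = 11110001 → 4-byte char #3 = F1 AE 81 AD.
Offset 11: leading byte 0xE0 = 11100000 → 3-byte char #4 = E0 A2 9A.
Offset 14: leading byte 0xE2 = 11100010 → 3-byte char #5 = E2 87 B4.
Offset 17: leading byte 0xF4 = 11110100 → 4-byte char #6 = F4 89 AA 9D.
Offset 21: leading byte 0xE0 = 11100000 → 3-byte char #7 = E0 A6 B3.
Leading byte 0xE0 = 11100000 matches 1110xxxx → 3-byte sequence.
Byte 1: 0xE0 = 11100000, payload 0000 (4 bits).
Byte 2: 0xA6 = 10100110 (10xxxxxx ✓), payload 100110.
Byte 3: 0xB3 = 10110011 (10xxxxxx ✓), payload 110011.
Concatenate: 0000100110110011 = 0x9B3 (16 bits → U+09B3).

U+09B3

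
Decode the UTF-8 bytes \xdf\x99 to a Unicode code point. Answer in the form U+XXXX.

U+07D9

Leading byte 0xDF = 11011111 matches 110xxxxx → 2-byte sequence.
Byte 1: 0xDF = 11011111, payload 11111 (5 bits).
Byte 2: 0x99 = 10011001 (10xxxxxx ✓), payload 011001.
Concatenate: 11111011001 = 0x7D9 (11 bits → U+07D9).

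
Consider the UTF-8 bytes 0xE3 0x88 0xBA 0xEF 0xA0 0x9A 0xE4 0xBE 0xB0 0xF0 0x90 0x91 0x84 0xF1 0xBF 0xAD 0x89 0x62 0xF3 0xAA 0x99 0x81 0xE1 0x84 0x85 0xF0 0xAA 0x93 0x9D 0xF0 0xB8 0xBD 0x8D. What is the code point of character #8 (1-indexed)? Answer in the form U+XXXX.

Offset 0: leading byte 0xE3 = 11100011 → 3-byte char #1 = E3 88 BA.
Offset 3: leading byte 0xEF = 11101111 → 3-byte char #2 = EF A0 9A.
Offset 6: leading byte 0xE4 = 11100100 → 3-byte char #3 = E4 BE B0.
Offset 9: leading byte 0xF0 = 11110000 → 4-byte char #4 = F0 90 91 84.
Offset 13: leading byte 0xF1 = 11110001 → 4-byte char #5 = F1 BF AD 89.
Offset 17: leading byte 0x62 = 01100010 → 1-byte char #6 = 62.
Offset 18: leading byte 0xF3 = 11110011 → 4-byte char #7 = F3 AA 99 81.
Offset 22: leading byte 0xE1 = 11100001 → 3-byte char #8 = E1 84 85.
Leading byte 0xE1 = 11100001 matches 1110xxxx → 3-byte sequence.
Byte 1: 0xE1 = 11100001, payload 0001 (4 bits).
Byte 2: 0x84 = 10000100 (10xxxxxx ✓), payload 000100.
Byte 3: 0x85 = 10000101 (10xxxxxx ✓), payload 000101.
Concatenate: 0001000100000101 = 0x1105 (16 bits → U+1105).

U+1105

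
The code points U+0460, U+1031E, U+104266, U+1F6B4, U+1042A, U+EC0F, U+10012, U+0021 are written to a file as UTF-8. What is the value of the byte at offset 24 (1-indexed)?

0x80

1-indexed offset 24 is 0-indexed offset 23.
U+0460 → 2-byte form D1 A0 at offsets 0–1.
U+1031E → 4-byte form F0 90 8C 9E at offsets 2–5.
U+104266 → 4-byte form F4 84 89 A6 at offsets 6–9.
U+1F6B4 → 4-byte form F0 9F 9A B4 at offsets 10–13.
U+1042A → 4-byte form F0 90 90 AA at offsets 14–17.
U+EC0F → 3-byte form EE B0 8F at offsets 18–20.
U+10012 → 4-byte form F0 90 80 92 at offsets 21–24.
Offset 23 falls in char 7's range; it's byte 3 of F0 90 80 92 = 0x80.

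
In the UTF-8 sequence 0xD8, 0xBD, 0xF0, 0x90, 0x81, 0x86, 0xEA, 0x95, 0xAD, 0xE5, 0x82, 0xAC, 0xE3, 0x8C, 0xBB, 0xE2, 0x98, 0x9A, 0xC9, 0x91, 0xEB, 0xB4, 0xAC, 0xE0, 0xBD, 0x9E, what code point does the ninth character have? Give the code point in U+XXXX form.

U+0F5E

Offset 0: leading byte 0xD8 = 11011000 → 2-byte char #1 = D8 BD.
Offset 2: leading byte 0xF0 = 11110000 → 4-byte char #2 = F0 90 81 86.
Offset 6: leading byte 0xEA = 11101010 → 3-byte char #3 = EA 95 AD.
Offset 9: leading byte 0xE5 = 11100101 → 3-byte char #4 = E5 82 AC.
Offset 12: leading byte 0xE3 = 11100011 → 3-byte char #5 = E3 8C BB.
Offset 15: leading byte 0xE2 = 11100010 → 3-byte char #6 = E2 98 9A.
Offset 18: leading byte 0xC9 = 11001001 → 2-byte char #7 = C9 91.
Offset 20: leading byte 0xEB = 11101011 → 3-byte char #8 = EB B4 AC.
Offset 23: leading byte 0xE0 = 11100000 → 3-byte char #9 = E0 BD 9E.
Leading byte 0xE0 = 11100000 matches 1110xxxx → 3-byte sequence.
Byte 1: 0xE0 = 11100000, payload 0000 (4 bits).
Byte 2: 0xBD = 10111101 (10xxxxxx ✓), payload 111101.
Byte 3: 0x9E = 10011110 (10xxxxxx ✓), payload 011110.
Concatenate: 0000111101011110 = 0xF5E (16 bits → U+0F5E).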